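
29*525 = 15225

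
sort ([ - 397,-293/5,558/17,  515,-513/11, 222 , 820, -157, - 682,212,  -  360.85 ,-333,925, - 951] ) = [ - 951, - 682,-397, - 360.85, - 333,- 157,  -  293/5, - 513/11, 558/17, 212,222,515,820,925]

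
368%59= 14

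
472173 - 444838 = 27335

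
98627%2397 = 350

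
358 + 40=398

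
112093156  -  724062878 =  - 611969722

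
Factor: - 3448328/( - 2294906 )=2^2*13^1*71^1*467^1 * 1147453^(  -  1) = 1724164/1147453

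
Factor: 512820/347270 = 2^1*3^2 * 11^ ( - 1 )*37^1 * 41^ ( - 1 ) = 666/451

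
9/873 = 1/97 = 0.01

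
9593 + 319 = 9912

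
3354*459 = 1539486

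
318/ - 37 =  - 9+15/37 = - 8.59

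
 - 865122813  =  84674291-949797104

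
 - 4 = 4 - 8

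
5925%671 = 557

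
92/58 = 46/29 = 1.59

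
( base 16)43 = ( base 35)1w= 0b1000011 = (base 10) 67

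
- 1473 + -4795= -6268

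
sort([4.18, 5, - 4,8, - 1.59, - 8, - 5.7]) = [ - 8, - 5.7,-4, - 1.59,4.18,5, 8] 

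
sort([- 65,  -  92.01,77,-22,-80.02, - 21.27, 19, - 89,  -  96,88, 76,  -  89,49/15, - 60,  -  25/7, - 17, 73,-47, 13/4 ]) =[ - 96,-92.01,  -  89, - 89,  -  80.02, - 65, - 60,  -  47, - 22,-21.27, - 17, - 25/7, 13/4,49/15,19, 73,  76, 77, 88]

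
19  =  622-603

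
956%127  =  67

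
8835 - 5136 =3699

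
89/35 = 89/35 = 2.54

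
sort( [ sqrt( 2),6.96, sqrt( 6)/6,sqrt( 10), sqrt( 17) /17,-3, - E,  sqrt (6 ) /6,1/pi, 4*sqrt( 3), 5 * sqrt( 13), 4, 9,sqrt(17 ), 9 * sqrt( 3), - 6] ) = [ - 6, - 3, - E,sqrt( 17 ) /17,  1/pi,  sqrt( 6 )/6,  sqrt(6)/6, sqrt( 2), sqrt( 10),4,sqrt(17 ), 4*sqrt( 3 ), 6.96 , 9,9 * sqrt(3),  5*sqrt(13 )]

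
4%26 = 4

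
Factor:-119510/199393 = -2^1*5^1 *19^1*317^( - 1) = - 190/317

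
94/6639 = 94/6639= 0.01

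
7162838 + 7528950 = 14691788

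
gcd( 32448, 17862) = 78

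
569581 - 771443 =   -  201862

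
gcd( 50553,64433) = 1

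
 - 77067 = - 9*8563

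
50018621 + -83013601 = -32994980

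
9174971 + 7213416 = 16388387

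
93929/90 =1043 + 59/90 = 1043.66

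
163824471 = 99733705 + 64090766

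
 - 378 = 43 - 421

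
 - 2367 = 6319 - 8686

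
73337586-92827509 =-19489923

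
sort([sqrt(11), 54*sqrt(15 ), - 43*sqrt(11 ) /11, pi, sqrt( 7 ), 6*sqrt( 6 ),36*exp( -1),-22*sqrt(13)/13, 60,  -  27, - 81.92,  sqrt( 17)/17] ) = [ - 81.92, - 27, - 43* sqrt( 11 ) /11, - 22*sqrt(13)/13, sqrt(17 ) /17,sqrt ( 7 ), pi,sqrt( 11 ) , 36*exp( - 1 ), 6 * sqrt(6 ),60, 54*sqrt ( 15 ) ]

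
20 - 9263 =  - 9243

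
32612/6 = 16306/3= 5435.33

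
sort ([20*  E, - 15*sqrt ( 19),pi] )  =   [ - 15*sqrt( 19),pi, 20*E] 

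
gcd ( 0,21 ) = 21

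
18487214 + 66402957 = 84890171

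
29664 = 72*412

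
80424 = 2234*36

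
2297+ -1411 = 886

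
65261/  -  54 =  - 65261/54 = - 1208.54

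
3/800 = 3/800= 0.00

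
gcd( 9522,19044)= 9522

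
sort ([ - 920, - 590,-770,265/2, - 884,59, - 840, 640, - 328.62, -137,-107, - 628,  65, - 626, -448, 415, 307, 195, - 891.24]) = [-920, - 891.24, - 884, - 840 , - 770 ,- 628, - 626, - 590, - 448, - 328.62, - 137,-107,59, 65,265/2,195,  307, 415,640]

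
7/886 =7/886 = 0.01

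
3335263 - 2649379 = 685884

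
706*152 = 107312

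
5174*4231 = 21891194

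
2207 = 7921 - 5714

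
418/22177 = 418/22177 =0.02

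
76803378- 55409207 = 21394171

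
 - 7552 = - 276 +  - 7276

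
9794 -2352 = 7442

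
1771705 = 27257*65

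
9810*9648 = 94646880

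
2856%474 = 12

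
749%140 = 49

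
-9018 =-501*18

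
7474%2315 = 529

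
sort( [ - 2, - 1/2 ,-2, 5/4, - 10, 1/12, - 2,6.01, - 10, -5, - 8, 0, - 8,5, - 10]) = [ - 10,-10, -10, - 8, - 8, - 5, - 2, - 2 , - 2, - 1/2,0,1/12,5/4,5,6.01]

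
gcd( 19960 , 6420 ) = 20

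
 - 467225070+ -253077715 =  - 720302785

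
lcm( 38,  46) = 874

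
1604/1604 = 1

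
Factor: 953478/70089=317826/23363 =2^1 * 3^2*61^( - 1 )*383^(- 1)*17657^1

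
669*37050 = 24786450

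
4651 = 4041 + 610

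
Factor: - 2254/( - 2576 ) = 2^( - 3 )*7^1 = 7/8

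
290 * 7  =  2030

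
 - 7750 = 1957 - 9707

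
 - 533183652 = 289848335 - 823031987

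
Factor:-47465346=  - 2^1 * 3^1*67^1 *71^1*1663^1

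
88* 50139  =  4412232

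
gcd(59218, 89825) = 1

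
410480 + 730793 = 1141273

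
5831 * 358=2087498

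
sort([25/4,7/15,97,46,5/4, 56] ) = [ 7/15,  5/4, 25/4,46,56,97] 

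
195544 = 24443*8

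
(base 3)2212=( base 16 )4D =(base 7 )140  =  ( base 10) 77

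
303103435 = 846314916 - 543211481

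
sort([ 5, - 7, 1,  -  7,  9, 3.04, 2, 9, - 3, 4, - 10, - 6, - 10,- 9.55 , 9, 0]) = [ - 10, - 10 , - 9.55 , - 7, - 7, - 6, - 3,0,1, 2, 3.04,  4, 5,9, 9,9] 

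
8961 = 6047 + 2914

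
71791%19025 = 14716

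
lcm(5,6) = 30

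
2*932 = 1864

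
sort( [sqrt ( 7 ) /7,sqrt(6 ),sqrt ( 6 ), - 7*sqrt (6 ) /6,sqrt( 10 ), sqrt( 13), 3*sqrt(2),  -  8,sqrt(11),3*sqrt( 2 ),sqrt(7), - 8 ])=[ - 8, - 8, - 7 * sqrt(6 ) /6, sqrt (7 ) /7,sqrt ( 6 ), sqrt ( 6 ),sqrt(7 ),sqrt (10),sqrt( 11),sqrt(13),3*sqrt( 2 ),3*sqrt(2) ] 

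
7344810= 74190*99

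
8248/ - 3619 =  - 8248/3619 = - 2.28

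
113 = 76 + 37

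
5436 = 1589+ 3847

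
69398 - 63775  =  5623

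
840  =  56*15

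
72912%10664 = 8928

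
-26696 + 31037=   4341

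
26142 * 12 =313704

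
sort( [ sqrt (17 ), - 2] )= [ - 2, sqrt(17)]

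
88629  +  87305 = 175934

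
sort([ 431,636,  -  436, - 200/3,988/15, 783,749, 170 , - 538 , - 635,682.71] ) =[ - 635, - 538, - 436 ,-200/3,988/15, 170,431  ,  636, 682.71,749, 783]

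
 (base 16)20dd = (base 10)8413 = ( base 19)145f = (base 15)275D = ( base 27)BEG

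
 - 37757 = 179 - 37936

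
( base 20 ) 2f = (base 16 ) 37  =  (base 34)1L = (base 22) 2B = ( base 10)55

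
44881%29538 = 15343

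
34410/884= 38+409/442 = 38.93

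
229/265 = 229/265   =  0.86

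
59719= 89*671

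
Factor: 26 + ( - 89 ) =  - 63 = - 3^2 * 7^1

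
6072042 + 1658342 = 7730384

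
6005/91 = 6005/91 = 65.99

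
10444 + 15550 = 25994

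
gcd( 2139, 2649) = 3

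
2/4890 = 1/2445=0.00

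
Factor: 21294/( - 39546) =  - 7^1 * 13^(  -  1) = - 7/13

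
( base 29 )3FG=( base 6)21434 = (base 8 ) 5636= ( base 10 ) 2974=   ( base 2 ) 101110011110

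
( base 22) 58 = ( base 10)118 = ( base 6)314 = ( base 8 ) 166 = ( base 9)141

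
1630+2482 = 4112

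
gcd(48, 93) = 3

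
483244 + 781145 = 1264389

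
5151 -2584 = 2567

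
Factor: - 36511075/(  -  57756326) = 2^ (-1)*5^2*47^( - 1)*53^( - 1)*107^1*11593^( - 1)*13649^1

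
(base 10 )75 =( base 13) 5a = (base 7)135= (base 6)203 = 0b1001011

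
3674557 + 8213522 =11888079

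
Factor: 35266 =2^1*7^1*11^1 * 229^1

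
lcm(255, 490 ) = 24990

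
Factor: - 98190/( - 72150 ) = 3273/2405=3^1*5^ (-1 )*13^(-1)*37^( - 1)*1091^1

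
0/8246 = 0 = 0.00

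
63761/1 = 63761= 63761.00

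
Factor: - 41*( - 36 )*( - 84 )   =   - 123984 = -  2^4*3^3  *  7^1*41^1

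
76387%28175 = 20037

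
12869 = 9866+3003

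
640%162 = 154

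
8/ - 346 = -1 + 169/173 = - 0.02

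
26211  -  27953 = -1742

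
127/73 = 127/73 =1.74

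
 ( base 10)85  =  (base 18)4d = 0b1010101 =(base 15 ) 5a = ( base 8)125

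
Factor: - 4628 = -2^2*13^1*89^1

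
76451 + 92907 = 169358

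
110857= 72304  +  38553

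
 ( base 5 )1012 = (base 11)110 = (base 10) 132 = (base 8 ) 204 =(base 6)340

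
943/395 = 943/395 =2.39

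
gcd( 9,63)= 9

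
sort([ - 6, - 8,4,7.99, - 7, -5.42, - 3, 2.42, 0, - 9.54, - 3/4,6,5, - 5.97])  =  [ - 9.54,-8, - 7, - 6,-5.97, - 5.42, - 3, - 3/4,0 , 2.42,4,5,6,7.99 ] 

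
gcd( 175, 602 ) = 7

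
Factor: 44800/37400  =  224/187 = 2^5*7^1 *11^( - 1)*17^(  -  1 )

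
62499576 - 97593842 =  - 35094266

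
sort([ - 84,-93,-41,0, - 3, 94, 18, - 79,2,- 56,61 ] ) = [ - 93, - 84, - 79,-56, - 41  , - 3, 0,2,18,  61, 94 ]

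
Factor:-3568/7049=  - 2^4*7^(-1 ) * 19^( - 1)*53^( - 1 )*223^1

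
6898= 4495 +2403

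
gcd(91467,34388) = 1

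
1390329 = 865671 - -524658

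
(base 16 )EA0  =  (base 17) CG4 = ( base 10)3744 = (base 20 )974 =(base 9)5120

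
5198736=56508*92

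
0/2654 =0 = 0.00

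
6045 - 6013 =32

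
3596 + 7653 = 11249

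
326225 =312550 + 13675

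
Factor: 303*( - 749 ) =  - 226947 = - 3^1*7^1*101^1*107^1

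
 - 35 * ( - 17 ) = 595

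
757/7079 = 757/7079 = 0.11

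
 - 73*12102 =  - 883446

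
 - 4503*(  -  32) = 144096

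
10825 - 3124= 7701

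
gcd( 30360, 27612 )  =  12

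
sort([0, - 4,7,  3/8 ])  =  [ - 4 , 0,3/8,7 ]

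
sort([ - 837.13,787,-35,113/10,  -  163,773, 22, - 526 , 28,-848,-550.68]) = [ - 848,-837.13,-550.68,-526, - 163, - 35, 113/10,22,28, 773, 787]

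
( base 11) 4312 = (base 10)5700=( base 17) 12c5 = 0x1644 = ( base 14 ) 2112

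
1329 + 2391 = 3720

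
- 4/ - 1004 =1/251 = 0.00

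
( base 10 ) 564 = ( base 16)234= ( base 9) 686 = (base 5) 4224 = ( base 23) 11c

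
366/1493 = 366/1493 = 0.25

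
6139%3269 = 2870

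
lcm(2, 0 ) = 0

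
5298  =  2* 2649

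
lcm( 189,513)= 3591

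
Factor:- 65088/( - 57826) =2^5* 3^2*29^(-1 )*113^1*997^ (  -  1) = 32544/28913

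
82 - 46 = 36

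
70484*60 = 4229040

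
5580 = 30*186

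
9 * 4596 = 41364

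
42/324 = 7/54 = 0.13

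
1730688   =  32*54084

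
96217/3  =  96217/3=32072.33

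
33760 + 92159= 125919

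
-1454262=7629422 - 9083684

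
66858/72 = 11143/12 = 928.58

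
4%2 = 0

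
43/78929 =43/78929 = 0.00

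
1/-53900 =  -1 +53899/53900 = - 0.00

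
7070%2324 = 98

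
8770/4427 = 8770/4427 = 1.98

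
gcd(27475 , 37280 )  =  5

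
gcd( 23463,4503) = 237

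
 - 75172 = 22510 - 97682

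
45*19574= 880830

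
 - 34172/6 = -17086/3 = -5695.33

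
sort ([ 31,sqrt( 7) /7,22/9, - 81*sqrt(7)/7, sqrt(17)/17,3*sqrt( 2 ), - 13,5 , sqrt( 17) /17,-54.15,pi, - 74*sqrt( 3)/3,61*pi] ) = [ - 54.15, - 74 * sqrt( 3)/3, - 81*sqrt ( 7)/7,-13, sqrt(17) /17,sqrt ( 17)/17, sqrt(7)/7, 22/9,pi,3*sqrt(2),5,31, 61*pi ]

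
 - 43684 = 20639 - 64323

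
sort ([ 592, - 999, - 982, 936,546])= [ - 999, - 982,546, 592, 936 ] 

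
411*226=92886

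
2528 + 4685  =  7213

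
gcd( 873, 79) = 1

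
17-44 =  - 27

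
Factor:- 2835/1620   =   - 2^( - 2) * 7^1 = -7/4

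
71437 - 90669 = -19232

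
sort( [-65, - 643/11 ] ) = [ - 65, - 643/11]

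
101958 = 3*33986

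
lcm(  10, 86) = 430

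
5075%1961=1153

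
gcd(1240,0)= 1240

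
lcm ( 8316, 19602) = 274428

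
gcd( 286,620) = 2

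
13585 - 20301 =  - 6716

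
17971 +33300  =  51271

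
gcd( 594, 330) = 66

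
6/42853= 6/42853= 0.00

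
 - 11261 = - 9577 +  - 1684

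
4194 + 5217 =9411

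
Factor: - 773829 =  - 3^2*7^1*71^1*173^1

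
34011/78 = 436 + 1/26 = 436.04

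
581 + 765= 1346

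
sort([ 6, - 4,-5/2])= [-4,-5/2,6]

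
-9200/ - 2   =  4600/1 = 4600.00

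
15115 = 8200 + 6915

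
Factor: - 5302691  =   - 17^1 * 19^1*16417^1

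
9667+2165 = 11832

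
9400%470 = 0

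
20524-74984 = -54460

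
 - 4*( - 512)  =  2048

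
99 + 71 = 170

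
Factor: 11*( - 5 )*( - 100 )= 2^2*  5^3* 11^1  =  5500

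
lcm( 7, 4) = 28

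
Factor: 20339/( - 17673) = -3^( - 1)*11^1*43^1 * 137^( - 1 )=- 473/411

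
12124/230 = 52 + 82/115 = 52.71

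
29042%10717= 7608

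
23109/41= 23109/41 = 563.63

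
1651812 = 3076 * 537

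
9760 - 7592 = 2168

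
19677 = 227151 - 207474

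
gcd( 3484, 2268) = 4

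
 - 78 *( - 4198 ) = 327444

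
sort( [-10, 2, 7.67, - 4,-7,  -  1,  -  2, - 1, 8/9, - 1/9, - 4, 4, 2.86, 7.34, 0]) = [- 10, - 7,-4, - 4,- 2  ,  -  1,  -  1,-1/9,0, 8/9, 2, 2.86 , 4, 7.34,  7.67 ] 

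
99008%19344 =2288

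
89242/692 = 128 + 333/346=128.96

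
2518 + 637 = 3155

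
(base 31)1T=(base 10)60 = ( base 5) 220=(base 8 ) 74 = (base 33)1r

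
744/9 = 248/3 = 82.67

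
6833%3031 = 771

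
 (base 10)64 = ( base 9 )71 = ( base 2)1000000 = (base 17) 3D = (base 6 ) 144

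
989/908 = 989/908 = 1.09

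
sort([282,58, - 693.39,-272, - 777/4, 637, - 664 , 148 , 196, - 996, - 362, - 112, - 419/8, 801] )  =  [ - 996,-693.39, - 664, - 362,- 272, - 777/4 , - 112,-419/8,58, 148, 196, 282, 637, 801 ] 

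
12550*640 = 8032000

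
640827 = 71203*9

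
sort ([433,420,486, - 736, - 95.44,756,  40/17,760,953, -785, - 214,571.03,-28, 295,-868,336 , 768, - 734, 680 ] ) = [- 868, - 785 , - 736 ,-734, - 214,-95.44,  -  28,40/17,295, 336,420,433,486,  571.03,680, 756, 760,768,953]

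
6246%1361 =802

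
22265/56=22265/56 = 397.59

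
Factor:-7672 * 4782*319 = -11703313776 = -2^4* 3^1 * 7^1*11^1 *29^1*137^1*797^1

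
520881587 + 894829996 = 1415711583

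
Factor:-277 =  - 277^1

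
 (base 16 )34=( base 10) 52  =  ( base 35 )1h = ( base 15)37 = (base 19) 2e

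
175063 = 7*25009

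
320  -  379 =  -59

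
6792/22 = 308 + 8/11 = 308.73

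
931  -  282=649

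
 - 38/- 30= 1+4/15 = 1.27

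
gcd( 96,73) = 1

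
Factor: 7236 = 2^2*3^3*67^1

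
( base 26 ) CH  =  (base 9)405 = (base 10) 329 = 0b101001001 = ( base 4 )11021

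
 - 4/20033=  - 1 + 20029/20033 = -0.00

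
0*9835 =0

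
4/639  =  4/639=   0.01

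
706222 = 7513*94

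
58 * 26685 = 1547730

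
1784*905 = 1614520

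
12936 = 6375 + 6561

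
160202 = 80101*2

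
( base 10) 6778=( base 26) A0I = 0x1A7A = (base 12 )3B0A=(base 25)AL3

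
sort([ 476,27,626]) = [ 27,476,626 ] 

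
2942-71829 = -68887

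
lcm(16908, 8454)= 16908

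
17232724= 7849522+9383202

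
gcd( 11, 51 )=1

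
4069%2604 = 1465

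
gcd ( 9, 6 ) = 3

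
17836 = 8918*2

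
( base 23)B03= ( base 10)5822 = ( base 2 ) 1011010111110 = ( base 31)61p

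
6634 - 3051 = 3583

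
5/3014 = 5/3014 = 0.00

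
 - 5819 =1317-7136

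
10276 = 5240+5036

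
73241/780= 73241/780 = 93.90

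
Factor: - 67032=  - 2^3  *  3^2*7^2*19^1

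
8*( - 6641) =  - 53128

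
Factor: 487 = 487^1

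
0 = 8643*0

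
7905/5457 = 1 + 48/107= 1.45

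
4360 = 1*4360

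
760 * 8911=6772360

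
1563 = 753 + 810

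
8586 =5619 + 2967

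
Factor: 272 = 2^4*17^1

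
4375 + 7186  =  11561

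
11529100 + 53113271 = 64642371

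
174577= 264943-90366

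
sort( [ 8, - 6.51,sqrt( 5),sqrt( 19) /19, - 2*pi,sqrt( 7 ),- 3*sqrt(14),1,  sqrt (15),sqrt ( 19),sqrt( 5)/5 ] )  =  [ - 3*sqrt(14 ), - 6.51,-2*pi,sqrt(19)/19,sqrt(5)/5, 1,sqrt( 5),sqrt( 7), sqrt(15),sqrt(19)  ,  8 ]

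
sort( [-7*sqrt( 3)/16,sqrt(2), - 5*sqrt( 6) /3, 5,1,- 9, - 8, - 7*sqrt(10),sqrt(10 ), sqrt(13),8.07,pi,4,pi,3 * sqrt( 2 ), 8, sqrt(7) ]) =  [ -7*sqrt (10),-9,- 8,- 5 * sqrt(6)/3,-7*sqrt(3 ) /16,1,sqrt( 2),sqrt(7 ), pi,pi, sqrt(10) , sqrt(13 ), 4,3 * sqrt(2 ), 5, 8, 8.07 ] 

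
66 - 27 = 39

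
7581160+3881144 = 11462304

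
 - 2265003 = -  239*9477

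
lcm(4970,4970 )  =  4970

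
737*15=11055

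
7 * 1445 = 10115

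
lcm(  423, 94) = 846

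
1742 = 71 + 1671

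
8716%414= 22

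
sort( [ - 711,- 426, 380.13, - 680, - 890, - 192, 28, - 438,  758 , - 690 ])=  [ - 890 ,-711,-690,  -  680, - 438,-426, - 192,  28, 380.13, 758]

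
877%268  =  73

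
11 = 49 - 38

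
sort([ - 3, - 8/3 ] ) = [ - 3,  -  8/3 ]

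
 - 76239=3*( - 25413)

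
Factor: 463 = 463^1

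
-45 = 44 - 89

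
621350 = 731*850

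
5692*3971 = 22602932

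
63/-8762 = - 63/8762 = -0.01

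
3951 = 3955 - 4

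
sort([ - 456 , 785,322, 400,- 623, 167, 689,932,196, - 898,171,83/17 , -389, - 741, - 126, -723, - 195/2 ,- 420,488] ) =[  -  898,-741,-723, - 623, - 456, - 420,  -  389, - 126, - 195/2,83/17,167,171 , 196,322,  400, 488, 689, 785,932 ] 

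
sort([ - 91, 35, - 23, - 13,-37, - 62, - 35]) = [ -91, - 62, - 37, - 35 , - 23, - 13,35]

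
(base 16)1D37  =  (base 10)7479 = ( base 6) 54343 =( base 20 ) idj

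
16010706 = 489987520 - 473976814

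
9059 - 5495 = 3564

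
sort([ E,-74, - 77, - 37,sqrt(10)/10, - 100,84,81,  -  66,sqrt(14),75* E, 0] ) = [-100,-77 , - 74,-66 , -37,0,sqrt (10) /10,E,  sqrt( 14 ),81,84,75*E ]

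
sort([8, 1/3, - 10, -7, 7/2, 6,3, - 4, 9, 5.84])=[ - 10,-7, - 4, 1/3, 3, 7/2, 5.84, 6, 8,9 ] 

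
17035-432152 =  - 415117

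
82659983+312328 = 82972311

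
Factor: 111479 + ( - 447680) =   -  336201 = - 3^1*112067^1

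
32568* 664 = 21625152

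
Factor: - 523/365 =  - 5^( - 1 )*73^( - 1)*523^1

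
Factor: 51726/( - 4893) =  - 2^1 * 7^( - 1)*37^1 = - 74/7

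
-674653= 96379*( - 7) 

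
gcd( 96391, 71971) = 1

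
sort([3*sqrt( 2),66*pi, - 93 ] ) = [-93 , 3*sqrt( 2), 66*pi] 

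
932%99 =41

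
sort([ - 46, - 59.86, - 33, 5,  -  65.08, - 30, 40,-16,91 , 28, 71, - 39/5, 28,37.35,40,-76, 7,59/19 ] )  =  [ - 76,-65.08, - 59.86, - 46, - 33, - 30, - 16, - 39/5, 59/19,5,7, 28,28, 37.35, 40,  40,71, 91 ]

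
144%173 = 144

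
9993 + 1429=11422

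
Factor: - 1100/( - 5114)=2^1* 5^2*11^1*2557^( - 1) = 550/2557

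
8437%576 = 373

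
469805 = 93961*5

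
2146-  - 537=2683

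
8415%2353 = 1356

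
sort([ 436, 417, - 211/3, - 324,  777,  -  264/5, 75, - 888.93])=[ - 888.93, - 324, - 211/3, - 264/5,75, 417,  436,777 ]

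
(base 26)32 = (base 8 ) 120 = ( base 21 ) 3H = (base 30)2k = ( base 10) 80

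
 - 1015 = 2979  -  3994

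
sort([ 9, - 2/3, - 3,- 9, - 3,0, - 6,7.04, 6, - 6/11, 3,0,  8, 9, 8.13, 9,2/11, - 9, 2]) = [ - 9, - 9  , - 6, - 3, - 3, - 2/3, - 6/11, 0 , 0, 2/11, 2, 3,  6, 7.04 , 8, 8.13,  9, 9,9] 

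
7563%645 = 468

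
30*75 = 2250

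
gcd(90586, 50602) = 2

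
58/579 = 58/579  =  0.10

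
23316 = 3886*6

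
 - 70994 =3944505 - 4015499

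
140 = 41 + 99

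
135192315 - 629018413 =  - 493826098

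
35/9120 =7/1824 = 0.00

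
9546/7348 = 1 + 1099/3674 = 1.30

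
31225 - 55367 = - 24142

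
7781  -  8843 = - 1062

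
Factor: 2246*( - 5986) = - 13444556 =- 2^2*41^1*73^1*1123^1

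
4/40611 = 4/40611=   0.00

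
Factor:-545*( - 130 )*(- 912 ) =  - 64615200 = - 2^5*3^1*5^2*13^1*19^1*109^1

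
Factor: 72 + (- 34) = 2^1*19^1  =  38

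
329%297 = 32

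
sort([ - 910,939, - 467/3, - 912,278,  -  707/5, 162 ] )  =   [ - 912, - 910, - 467/3 , - 707/5,162 , 278 , 939] 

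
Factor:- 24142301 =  -109^1*221489^1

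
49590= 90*551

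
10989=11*999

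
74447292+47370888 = 121818180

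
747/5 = 149 + 2/5 = 149.40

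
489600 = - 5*(-97920 )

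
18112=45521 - 27409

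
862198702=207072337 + 655126365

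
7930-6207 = 1723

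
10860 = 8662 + 2198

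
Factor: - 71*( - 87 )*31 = 191487 = 3^1*29^1*31^1 * 71^1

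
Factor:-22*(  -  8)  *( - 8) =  - 1408=- 2^7*11^1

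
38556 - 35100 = 3456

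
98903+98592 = 197495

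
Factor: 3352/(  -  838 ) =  - 4 = -2^2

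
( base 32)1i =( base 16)32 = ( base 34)1G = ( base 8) 62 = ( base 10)50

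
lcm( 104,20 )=520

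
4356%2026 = 304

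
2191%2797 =2191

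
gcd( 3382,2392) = 2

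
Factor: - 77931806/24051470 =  - 5^(  -  1)* 19^1*113^1*18149^1*2405147^( - 1) = - 38965903/12025735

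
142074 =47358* 3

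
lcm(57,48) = 912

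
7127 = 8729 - 1602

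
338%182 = 156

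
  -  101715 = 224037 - 325752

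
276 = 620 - 344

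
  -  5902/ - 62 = 2951/31 = 95.19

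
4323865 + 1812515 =6136380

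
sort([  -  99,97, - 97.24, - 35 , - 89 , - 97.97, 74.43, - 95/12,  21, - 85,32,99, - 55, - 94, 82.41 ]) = [ - 99,  -  97.97, - 97.24, - 94, - 89, - 85, - 55, - 35, - 95/12,  21,32, 74.43,82.41,97,99 ] 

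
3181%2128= 1053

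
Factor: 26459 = 26459^1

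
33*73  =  2409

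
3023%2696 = 327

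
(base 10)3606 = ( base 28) 4gm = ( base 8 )7026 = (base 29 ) 48A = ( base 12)2106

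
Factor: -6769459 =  - 6769459^1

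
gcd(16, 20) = 4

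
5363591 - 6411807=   -  1048216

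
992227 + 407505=1399732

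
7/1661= 7/1661 = 0.00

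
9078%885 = 228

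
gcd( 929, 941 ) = 1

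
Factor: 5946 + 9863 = 15809= 15809^1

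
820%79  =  30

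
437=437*1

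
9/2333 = 9/2333 = 0.00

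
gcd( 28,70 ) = 14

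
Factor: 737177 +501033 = 2^1*5^1*123821^1 = 1238210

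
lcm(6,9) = 18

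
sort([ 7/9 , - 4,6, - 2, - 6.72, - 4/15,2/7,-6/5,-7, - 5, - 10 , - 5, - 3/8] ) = [ - 10,-7,-6.72,-5,-5, - 4,-2,-6/5,-3/8, - 4/15 , 2/7,  7/9,  6]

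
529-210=319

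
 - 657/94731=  - 1 + 31358/31577 = - 0.01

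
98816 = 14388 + 84428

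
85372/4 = 21343  =  21343.00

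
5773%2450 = 873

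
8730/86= 101 + 22/43= 101.51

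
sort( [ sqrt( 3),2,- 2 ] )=[  -  2, sqrt( 3),2]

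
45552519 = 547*83277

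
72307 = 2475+69832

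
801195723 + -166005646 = 635190077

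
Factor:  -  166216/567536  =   - 263/898 = - 2^(-1 )*263^1 * 449^( - 1)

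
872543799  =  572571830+299971969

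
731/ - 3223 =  - 1+2492/3223 = -0.23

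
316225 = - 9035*(-35 )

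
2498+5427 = 7925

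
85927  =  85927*1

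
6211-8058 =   -  1847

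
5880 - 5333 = 547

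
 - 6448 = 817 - 7265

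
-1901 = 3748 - 5649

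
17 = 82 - 65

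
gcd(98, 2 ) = 2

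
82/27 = 82/27 = 3.04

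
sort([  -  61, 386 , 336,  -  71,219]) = [ - 71, - 61, 219,336,386] 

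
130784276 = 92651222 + 38133054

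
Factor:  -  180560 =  - 2^4 * 5^1*37^1*61^1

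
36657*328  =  12023496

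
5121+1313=6434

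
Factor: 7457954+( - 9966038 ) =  - 2508084=-2^2*3^4*7741^1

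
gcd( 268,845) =1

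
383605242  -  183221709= 200383533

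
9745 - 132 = 9613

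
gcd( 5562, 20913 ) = 3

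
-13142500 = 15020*( - 875)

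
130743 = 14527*9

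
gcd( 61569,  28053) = 9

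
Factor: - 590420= - 2^2*5^1*53^1*557^1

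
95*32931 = 3128445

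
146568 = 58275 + 88293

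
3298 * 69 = 227562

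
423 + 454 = 877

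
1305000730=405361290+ 899639440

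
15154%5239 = 4676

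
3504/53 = 3504/53 =66.11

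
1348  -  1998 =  - 650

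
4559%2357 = 2202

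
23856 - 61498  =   - 37642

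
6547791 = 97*67503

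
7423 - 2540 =4883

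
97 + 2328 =2425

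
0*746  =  0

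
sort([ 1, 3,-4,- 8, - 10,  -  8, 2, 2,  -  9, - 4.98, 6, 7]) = [ - 10,- 9,-8, - 8, - 4.98, - 4, 1, 2, 2, 3  ,  6,7]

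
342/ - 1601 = -1 + 1259/1601= - 0.21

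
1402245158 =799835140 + 602410018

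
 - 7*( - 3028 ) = 21196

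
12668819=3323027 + 9345792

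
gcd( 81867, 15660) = 87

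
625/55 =11  +  4/11=11.36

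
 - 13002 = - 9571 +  - 3431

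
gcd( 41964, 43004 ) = 52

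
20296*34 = 690064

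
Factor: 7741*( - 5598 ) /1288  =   - 21667059/644 = -  2^( - 2)*3^2*7^ ( - 1)* 23^(-1)*311^1*7741^1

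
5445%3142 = 2303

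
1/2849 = 1/2849 =0.00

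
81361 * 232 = 18875752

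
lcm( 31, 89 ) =2759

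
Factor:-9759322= - 2^1 * 701^1*6961^1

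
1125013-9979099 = -8854086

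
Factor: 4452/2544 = 7/4= 2^( - 2 ) * 7^1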